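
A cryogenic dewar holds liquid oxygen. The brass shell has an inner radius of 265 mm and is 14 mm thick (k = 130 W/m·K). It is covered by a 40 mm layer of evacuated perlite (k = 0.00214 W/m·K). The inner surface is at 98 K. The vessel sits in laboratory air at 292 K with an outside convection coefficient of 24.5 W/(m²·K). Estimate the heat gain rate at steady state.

Q ≈ 11.6 W

Each spherical layer contributes R = (1/r_i − 1/r_o)/(4πk):
R_brass shell = (1/0.265 − 1/0.279)/(4π×130) = 1.159×10^-4 K/W
R_evacuated perlite = (1/0.279 − 1/0.319)/(4π×0.00214) = 16.71 K/W
R_outer film = 1/(h·4πr_o²) = 1/(24.5×4π×0.319²) = 0.03192 K/W
R_total = 16.74 K/W
Q = ΔT/R_total = 194/16.74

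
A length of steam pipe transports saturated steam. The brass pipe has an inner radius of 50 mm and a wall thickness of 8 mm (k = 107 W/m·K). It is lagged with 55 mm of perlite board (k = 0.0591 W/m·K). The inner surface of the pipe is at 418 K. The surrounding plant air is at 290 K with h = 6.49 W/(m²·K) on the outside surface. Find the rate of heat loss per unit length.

For a radial system each layer contributes R = ln(r_out/r_in)/(2πkL); films add R = 1/(hA).
R_brass pipe wall = ln(58/50)/(2π×107×1) = 2.208×10^-4 K/W
R_perlite board = ln(113/58)/(2π×0.0591×1) = 1.796 K/W
R_outer film = 1/(h_o·2πr_oL) = 1/(6.49×2π×0.113×1) = 0.217 K/W
R_total = 2.013 K/W
Q = ΔT/R_total = 128/2.013

q′ ≈ 63.6 W/m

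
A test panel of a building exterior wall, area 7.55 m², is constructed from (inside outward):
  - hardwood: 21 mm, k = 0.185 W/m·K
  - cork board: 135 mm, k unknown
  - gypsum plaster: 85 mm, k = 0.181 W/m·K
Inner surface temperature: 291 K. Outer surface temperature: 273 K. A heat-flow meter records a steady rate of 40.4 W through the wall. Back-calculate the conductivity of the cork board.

k ≈ 0.0485 W/(m·K)

Thermal resistances in series:
R_hardwood = L/(kA) = 0.021/(0.185×7.55) = 0.01503 K/W
R_gypsum plaster = L/(kA) = 0.085/(0.181×7.55) = 0.0622 K/W
Sum of known resistances R_other = 0.07724 K/W
Total R = ΔT/Q = 18/40.4 = 0.4455 K/W
R_cork board = R_total − R_other = 0.3683 K/W
k = L/(R·A) = 0.135/(0.3683×7.55)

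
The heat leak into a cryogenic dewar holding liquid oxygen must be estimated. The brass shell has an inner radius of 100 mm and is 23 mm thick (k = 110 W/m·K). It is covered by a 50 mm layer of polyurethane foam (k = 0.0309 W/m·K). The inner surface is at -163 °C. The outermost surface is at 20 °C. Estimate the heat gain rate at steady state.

Radial (spherical) resistances in series:
R_brass shell = (1/0.1 − 1/0.123)/(4π×110) = 0.001353 K/W
R_polyurethane foam = (1/0.123 − 1/0.173)/(4π×0.0309) = 6.051 K/W
R_total = 6.053 K/W
Q = ΔT/R_total = 183/6.053

Q ≈ 30.2 W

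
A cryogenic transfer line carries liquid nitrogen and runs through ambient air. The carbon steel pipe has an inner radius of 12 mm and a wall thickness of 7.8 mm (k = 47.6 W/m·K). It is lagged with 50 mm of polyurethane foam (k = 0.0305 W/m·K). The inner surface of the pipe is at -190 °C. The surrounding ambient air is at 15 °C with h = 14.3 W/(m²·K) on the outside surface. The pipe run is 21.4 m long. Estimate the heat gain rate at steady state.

Per-layer cylindrical resistances, series-summed:
R_carbon steel pipe wall = ln(19.8/12)/(2π×47.6×21.4) = 7.824×10^-5 K/W
R_polyurethane foam = ln(69.8/19.8)/(2π×0.0305×21.4) = 0.3072 K/W
R_outer film = 1/(h_o·2πr_oL) = 1/(14.3×2π×0.0698×21.4) = 0.007451 K/W
R_total = 0.3148 K/W
Q = ΔT/R_total = 205/0.3148

Q ≈ 651 W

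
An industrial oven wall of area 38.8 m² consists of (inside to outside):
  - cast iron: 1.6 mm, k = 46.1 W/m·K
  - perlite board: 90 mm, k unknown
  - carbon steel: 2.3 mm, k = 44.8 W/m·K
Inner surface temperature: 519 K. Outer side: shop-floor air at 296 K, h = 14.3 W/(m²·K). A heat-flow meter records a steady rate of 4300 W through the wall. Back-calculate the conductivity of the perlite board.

Series thermal resistances:
R_cast iron = L/(kA) = 0.0016/(46.1×38.8) = 8.945×10^-7 K/W
R_carbon steel = L/(kA) = 0.0023/(44.8×38.8) = 1.323×10^-6 K/W
R_outer film = 1/(h_o·A) = 1/(14.3×38.8) = 0.001802 K/W
Sum of known resistances R_other = 0.001805 K/W
Total R = ΔT/Q = 223/4300 = 0.05186 K/W
R_perlite board = R_total − R_other = 0.05006 K/W
k = L/(R·A) = 0.09/(0.05006×38.8)

k ≈ 0.0463 W/(m·K)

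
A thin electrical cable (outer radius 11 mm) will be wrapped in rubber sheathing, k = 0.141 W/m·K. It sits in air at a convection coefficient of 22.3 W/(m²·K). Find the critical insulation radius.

r_cr ≈ 6.32 mm

For a cylinder r_cr = k/h = 0.141/22.3
r_cr = 6.32 mm; since the bare radius (11 mm) is above r_cr, any added insulation will reduce heat loss.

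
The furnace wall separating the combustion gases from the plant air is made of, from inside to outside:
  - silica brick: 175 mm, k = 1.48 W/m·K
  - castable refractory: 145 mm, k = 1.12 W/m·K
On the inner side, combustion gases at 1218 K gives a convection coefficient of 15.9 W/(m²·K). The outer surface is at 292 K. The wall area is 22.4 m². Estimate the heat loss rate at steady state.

Thermal resistances in series:
R_inner film = 1/(h_i·A) = 1/(15.9×22.4) = 0.002808 K/W
R_silica brick = L/(kA) = 0.175/(1.48×22.4) = 0.005279 K/W
R_castable refractory = L/(kA) = 0.145/(1.12×22.4) = 0.00578 K/W
R_total = 0.01387 K/W
Q = ΔT / R_total = 926 / 0.01387

Q ≈ 66800 W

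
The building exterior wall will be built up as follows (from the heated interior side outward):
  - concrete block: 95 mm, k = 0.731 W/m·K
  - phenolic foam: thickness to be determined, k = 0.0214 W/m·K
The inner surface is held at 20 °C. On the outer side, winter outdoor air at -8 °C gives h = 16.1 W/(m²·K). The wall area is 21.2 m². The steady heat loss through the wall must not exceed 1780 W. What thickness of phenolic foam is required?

L ≈ 3.03 mm

Series thermal resistances:
R_concrete block = L/(kA) = 0.095/(0.731×21.2) = 0.00613 K/W
R_outer film = 1/(h_o·A) = 1/(16.1×21.2) = 0.00293 K/W
Sum of the known resistances R_other = 0.00906 K/W
Required total resistance R_tot = ΔT/Q_allow = 28/1780 = 0.01573 K/W
R_phenolic foam = R_tot − R_other = 0.00667 K/W
L = R·k·A = 0.00667×0.0214×21.2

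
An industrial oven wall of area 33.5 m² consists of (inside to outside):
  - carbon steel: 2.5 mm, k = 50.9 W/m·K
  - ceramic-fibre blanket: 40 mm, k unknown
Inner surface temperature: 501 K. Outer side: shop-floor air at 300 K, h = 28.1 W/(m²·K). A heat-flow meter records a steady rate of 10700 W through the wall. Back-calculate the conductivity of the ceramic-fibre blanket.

Model the wall as resistances in series:
R_carbon steel = L/(kA) = 0.0025/(50.9×33.5) = 1.466×10^-6 K/W
R_outer film = 1/(h_o·A) = 1/(28.1×33.5) = 0.001062 K/W
Sum of known resistances R_other = 0.001064 K/W
Total R = ΔT/Q = 201/10700 = 0.01879 K/W
R_ceramic-fibre blanket = R_total − R_other = 0.01772 K/W
k = L/(R·A) = 0.04/(0.01772×33.5)

k ≈ 0.0674 W/(m·K)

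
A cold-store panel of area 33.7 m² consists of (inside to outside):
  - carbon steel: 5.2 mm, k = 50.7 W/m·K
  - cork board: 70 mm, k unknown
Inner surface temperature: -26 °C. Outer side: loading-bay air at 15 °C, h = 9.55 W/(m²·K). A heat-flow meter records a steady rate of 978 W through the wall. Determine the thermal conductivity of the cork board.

k ≈ 0.0535 W/(m·K)

Series thermal resistances:
R_carbon steel = L/(kA) = 0.0052/(50.7×33.7) = 3.043×10^-6 K/W
R_outer film = 1/(h_o·A) = 1/(9.55×33.7) = 0.003107 K/W
Sum of known resistances R_other = 0.00311 K/W
Total R = ΔT/Q = 41/978 = 0.04192 K/W
R_cork board = R_total − R_other = 0.03881 K/W
k = L/(R·A) = 0.07/(0.03881×33.7)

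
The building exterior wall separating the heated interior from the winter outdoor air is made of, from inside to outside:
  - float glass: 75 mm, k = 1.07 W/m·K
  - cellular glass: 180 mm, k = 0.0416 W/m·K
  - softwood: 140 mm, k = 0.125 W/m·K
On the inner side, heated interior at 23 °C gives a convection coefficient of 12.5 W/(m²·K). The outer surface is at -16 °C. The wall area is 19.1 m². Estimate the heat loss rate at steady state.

Treating each layer as a thermal resistance in series:
R_inner film = 1/(h_i·A) = 1/(12.5×19.1) = 0.004188 K/W
R_float glass = L/(kA) = 0.075/(1.07×19.1) = 0.00367 K/W
R_cellular glass = L/(kA) = 0.18/(0.0416×19.1) = 0.2265 K/W
R_softwood = L/(kA) = 0.14/(0.125×19.1) = 0.05864 K/W
R_total = 0.293 K/W
Q = ΔT / R_total = 39 / 0.293

Q ≈ 133 W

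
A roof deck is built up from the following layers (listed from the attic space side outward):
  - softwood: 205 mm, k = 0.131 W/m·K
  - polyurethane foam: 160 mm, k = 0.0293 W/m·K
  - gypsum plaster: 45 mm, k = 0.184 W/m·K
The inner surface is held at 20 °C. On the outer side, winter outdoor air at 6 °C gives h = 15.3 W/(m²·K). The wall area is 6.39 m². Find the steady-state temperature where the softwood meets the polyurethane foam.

T ≈ 17 °C

Treating each layer as a thermal resistance in series:
R_softwood = L/(kA) = 0.205/(0.131×6.39) = 0.2449 K/W
R_polyurethane foam = L/(kA) = 0.16/(0.0293×6.39) = 0.8546 K/W
R_gypsum plaster = L/(kA) = 0.045/(0.184×6.39) = 0.03827 K/W
R_outer film = 1/(h_o·A) = 1/(15.3×6.39) = 0.01023 K/W
R_total = 1.148 K/W;  Q = ΔT/R_total = 14/1.148 = 12.2 W
T_interface = T_inner − Q·ΣR(inner→interface) = 20 − 12.2×0.2449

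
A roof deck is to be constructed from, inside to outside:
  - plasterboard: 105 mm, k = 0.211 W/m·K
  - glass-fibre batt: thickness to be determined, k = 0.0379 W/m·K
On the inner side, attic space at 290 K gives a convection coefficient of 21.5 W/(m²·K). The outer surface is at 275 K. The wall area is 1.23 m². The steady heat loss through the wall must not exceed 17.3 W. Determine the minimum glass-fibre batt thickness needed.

Model the wall as resistances in series:
R_inner film = 1/(h_i·A) = 1/(21.5×1.23) = 0.03781 K/W
R_plasterboard = L/(kA) = 0.105/(0.211×1.23) = 0.4046 K/W
Sum of the known resistances R_other = 0.4424 K/W
Required total resistance R_tot = ΔT/Q_allow = 15/17.3 = 0.8671 K/W
R_glass-fibre batt = R_tot − R_other = 0.4247 K/W
L = R·k·A = 0.4247×0.0379×1.23

L ≈ 19.8 mm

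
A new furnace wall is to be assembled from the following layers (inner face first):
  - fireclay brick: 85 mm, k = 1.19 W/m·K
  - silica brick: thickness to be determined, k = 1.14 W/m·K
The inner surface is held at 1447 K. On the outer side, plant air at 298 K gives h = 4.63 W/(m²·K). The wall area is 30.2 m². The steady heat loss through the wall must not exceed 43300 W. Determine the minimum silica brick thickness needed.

Model the wall as resistances in series:
R_fireclay brick = L/(kA) = 0.085/(1.19×30.2) = 0.002365 K/W
R_outer film = 1/(h_o·A) = 1/(4.63×30.2) = 0.007152 K/W
Sum of the known resistances R_other = 0.009517 K/W
Required total resistance R_tot = ΔT/Q_allow = 1149/43300 = 0.02654 K/W
R_silica brick = R_tot − R_other = 0.01702 K/W
L = R·k·A = 0.01702×1.14×30.2

L ≈ 586 mm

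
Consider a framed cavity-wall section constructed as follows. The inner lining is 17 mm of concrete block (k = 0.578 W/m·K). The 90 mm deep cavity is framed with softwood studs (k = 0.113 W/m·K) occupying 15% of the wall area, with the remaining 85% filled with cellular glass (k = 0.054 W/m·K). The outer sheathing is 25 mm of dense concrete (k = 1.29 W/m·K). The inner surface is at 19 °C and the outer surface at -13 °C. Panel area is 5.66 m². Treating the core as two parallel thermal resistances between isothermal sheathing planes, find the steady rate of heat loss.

Sheathing layers in series; stud and cavity paths in parallel between them.
R_inner = 0.017/(0.578×5.66) = 0.005196 K/W
R_stud  = 0.09/(0.113×0.15×5.66) = 0.9381 K/W
R_cav   = 0.09/(0.054×0.85×5.66) = 0.3464 K/W
1/R_core = 1/R_stud + 1/R_cav → R_core = 0.253 K/W
R_outer = 0.025/(1.29×5.66) = 0.003424 K/W
R_total = 0.2616 K/W
Q = ΔT/R_total = 32/0.2616

Q ≈ 122 W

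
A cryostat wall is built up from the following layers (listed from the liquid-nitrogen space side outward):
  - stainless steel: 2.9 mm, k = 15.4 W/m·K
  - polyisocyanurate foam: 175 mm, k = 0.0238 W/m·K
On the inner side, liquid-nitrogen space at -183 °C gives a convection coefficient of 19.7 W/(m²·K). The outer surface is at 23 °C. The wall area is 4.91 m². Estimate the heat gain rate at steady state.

Q ≈ 137 W

Using the resistance-network approach (series):
R_inner film = 1/(h_i·A) = 1/(19.7×4.91) = 0.01034 K/W
R_stainless steel = L/(kA) = 0.0029/(15.4×4.91) = 3.835×10^-5 K/W
R_polyisocyanurate foam = L/(kA) = 0.175/(0.0238×4.91) = 1.498 K/W
R_total = 1.508 K/W
Q = ΔT / R_total = 206 / 1.508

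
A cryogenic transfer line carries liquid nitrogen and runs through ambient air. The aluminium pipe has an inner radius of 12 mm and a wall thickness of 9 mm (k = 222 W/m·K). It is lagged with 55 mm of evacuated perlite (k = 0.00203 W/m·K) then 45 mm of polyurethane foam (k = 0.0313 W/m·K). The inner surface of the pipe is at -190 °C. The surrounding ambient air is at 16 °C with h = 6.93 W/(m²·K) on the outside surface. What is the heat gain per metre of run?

q′ ≈ 1.99 W/m

Radial resistances (cylindrical: R_cond = ln(r_o/r_i)/(2πkL), R_conv = 1/(h·2πrL)):
R_aluminium pipe wall = ln(21/12)/(2π×222×1) = 4.012×10^-4 K/W
R_evacuated perlite = ln(76/21)/(2π×0.00203×1) = 100.8 K/W
R_polyurethane foam = ln(121/76)/(2π×0.0313×1) = 2.365 K/W
R_outer film = 1/(h_o·2πr_oL) = 1/(6.93×2π×0.121×1) = 0.1898 K/W
R_total = 103.4 K/W
Q = ΔT/R_total = 206/103.4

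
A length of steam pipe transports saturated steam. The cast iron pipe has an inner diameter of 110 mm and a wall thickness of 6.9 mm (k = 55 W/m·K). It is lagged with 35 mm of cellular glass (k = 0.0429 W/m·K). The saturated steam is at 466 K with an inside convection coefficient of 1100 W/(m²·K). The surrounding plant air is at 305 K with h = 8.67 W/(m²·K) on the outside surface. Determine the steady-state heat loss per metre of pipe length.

Cylindrical conduction, so R = ln(r₂/r₁)/(2πkL) per layer, in series:
R_inner film = 1/(h_i·2πr₁L) = 1/(1100×2π×0.055×1) = 0.002631 K/W
R_cast iron pipe wall = ln(61.9/55)/(2π×55×1) = 3.42×10^-4 K/W
R_cellular glass = ln(96.9/61.9)/(2π×0.0429×1) = 1.663 K/W
R_outer film = 1/(h_o·2πr_oL) = 1/(8.67×2π×0.0969×1) = 0.1894 K/W
R_total = 1.855 K/W
Q = ΔT/R_total = 161/1.855

q′ ≈ 86.8 W/m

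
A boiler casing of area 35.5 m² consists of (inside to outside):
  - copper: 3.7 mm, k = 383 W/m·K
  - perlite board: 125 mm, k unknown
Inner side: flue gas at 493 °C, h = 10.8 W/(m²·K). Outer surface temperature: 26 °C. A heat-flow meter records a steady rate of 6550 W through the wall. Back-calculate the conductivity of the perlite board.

k ≈ 0.0513 W/(m·K)

Series thermal resistances:
R_inner film = 1/(h_i·A) = 1/(10.8×35.5) = 0.002608 K/W
R_copper = L/(kA) = 0.0037/(383×35.5) = 2.721×10^-7 K/W
Sum of known resistances R_other = 0.002609 K/W
Total R = ΔT/Q = 467/6550 = 0.0713 K/W
R_perlite board = R_total − R_other = 0.06869 K/W
k = L/(R·A) = 0.125/(0.06869×35.5)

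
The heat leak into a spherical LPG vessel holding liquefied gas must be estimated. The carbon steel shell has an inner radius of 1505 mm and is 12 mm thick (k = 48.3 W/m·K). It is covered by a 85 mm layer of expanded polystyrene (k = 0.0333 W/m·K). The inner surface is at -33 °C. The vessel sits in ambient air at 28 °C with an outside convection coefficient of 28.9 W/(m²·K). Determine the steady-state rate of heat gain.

Each spherical layer contributes R = (1/r_i − 1/r_o)/(4πk):
R_carbon steel shell = (1/1.505 − 1/1.517)/(4π×48.3) = 8.66×10^-6 K/W
R_expanded polystyrene = (1/1.517 − 1/1.602)/(4π×0.0333) = 0.08358 K/W
R_outer film = 1/(h·4πr_o²) = 1/(28.9×4π×1.602²) = 0.001073 K/W
R_total = 0.08466 K/W
Q = ΔT/R_total = 61/0.08466

Q ≈ 720 W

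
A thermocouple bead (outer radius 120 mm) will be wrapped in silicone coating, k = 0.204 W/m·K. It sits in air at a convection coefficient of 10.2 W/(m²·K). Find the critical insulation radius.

r_cr ≈ 40 mm

For a sphere r_cr = 2k/h = 2×0.204/10.2
r_cr = 40 mm; since the bare radius (120 mm) is above r_cr, any added insulation will reduce heat loss.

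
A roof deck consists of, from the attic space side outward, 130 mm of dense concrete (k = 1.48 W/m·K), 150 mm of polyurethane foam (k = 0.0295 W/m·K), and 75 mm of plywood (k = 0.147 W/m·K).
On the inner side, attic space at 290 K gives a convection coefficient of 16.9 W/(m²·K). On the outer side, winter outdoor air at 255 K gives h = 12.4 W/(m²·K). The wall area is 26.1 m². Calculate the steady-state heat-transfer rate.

Q ≈ 157 W

Treating each layer as a thermal resistance in series:
R_inner film = 1/(h_i·A) = 1/(16.9×26.1) = 0.002267 K/W
R_dense concrete = L/(kA) = 0.13/(1.48×26.1) = 0.003365 K/W
R_polyurethane foam = L/(kA) = 0.15/(0.0295×26.1) = 0.1948 K/W
R_plywood = L/(kA) = 0.075/(0.147×26.1) = 0.01955 K/W
R_outer film = 1/(h_o·A) = 1/(12.4×26.1) = 0.00309 K/W
R_total = 0.2231 K/W
Q = ΔT / R_total = 35 / 0.2231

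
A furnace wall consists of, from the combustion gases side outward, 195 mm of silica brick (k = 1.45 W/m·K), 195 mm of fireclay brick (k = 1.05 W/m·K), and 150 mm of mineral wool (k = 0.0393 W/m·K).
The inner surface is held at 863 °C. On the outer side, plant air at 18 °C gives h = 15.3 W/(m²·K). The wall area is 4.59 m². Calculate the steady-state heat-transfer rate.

Q ≈ 923 W

Series thermal resistances:
R_silica brick = L/(kA) = 0.195/(1.45×4.59) = 0.0293 K/W
R_fireclay brick = L/(kA) = 0.195/(1.05×4.59) = 0.04046 K/W
R_mineral wool = L/(kA) = 0.15/(0.0393×4.59) = 0.8315 K/W
R_outer film = 1/(h_o·A) = 1/(15.3×4.59) = 0.01424 K/W
R_total = 0.9155 K/W
Q = ΔT / R_total = 845 / 0.9155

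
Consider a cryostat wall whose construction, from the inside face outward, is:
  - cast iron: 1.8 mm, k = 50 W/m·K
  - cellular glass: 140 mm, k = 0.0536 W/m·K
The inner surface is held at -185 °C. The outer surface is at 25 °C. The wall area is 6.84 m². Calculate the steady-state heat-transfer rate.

Model the wall as resistances in series:
R_cast iron = L/(kA) = 0.0018/(50×6.84) = 5.263×10^-6 K/W
R_cellular glass = L/(kA) = 0.14/(0.0536×6.84) = 0.3819 K/W
R_total = 0.3819 K/W
Q = ΔT / R_total = 210 / 0.3819

Q ≈ 550 W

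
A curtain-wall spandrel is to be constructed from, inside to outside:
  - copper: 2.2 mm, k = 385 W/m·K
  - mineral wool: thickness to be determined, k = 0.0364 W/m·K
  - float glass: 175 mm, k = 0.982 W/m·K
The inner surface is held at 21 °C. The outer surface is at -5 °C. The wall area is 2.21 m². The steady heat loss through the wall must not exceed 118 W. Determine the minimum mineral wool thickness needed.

L ≈ 11.2 mm

Using the resistance-network approach (series):
R_copper = L/(kA) = 0.0022/(385×2.21) = 2.586×10^-6 K/W
R_float glass = L/(kA) = 0.175/(0.982×2.21) = 0.08064 K/W
Sum of the known resistances R_other = 0.08064 K/W
Required total resistance R_tot = ΔT/Q_allow = 26/118 = 0.2203 K/W
R_mineral wool = R_tot − R_other = 0.1397 K/W
L = R·k·A = 0.1397×0.0364×2.21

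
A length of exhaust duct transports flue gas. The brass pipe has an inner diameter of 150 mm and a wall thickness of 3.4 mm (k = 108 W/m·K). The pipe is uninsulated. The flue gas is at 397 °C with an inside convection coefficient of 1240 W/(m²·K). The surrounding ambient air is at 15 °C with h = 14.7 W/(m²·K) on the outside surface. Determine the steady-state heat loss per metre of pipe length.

Cylindrical conduction, so R = ln(r₂/r₁)/(2πkL) per layer, in series:
R_inner film = 1/(h_i·2πr₁L) = 1/(1240×2π×0.075×1) = 0.001711 K/W
R_brass pipe wall = ln(78.4/75)/(2π×108×1) = 6.534×10^-5 K/W
R_outer film = 1/(h_o·2πr_oL) = 1/(14.7×2π×0.0784×1) = 0.1381 K/W
R_total = 0.1399 K/W
Q = ΔT/R_total = 382/0.1399

q′ ≈ 2730 W/m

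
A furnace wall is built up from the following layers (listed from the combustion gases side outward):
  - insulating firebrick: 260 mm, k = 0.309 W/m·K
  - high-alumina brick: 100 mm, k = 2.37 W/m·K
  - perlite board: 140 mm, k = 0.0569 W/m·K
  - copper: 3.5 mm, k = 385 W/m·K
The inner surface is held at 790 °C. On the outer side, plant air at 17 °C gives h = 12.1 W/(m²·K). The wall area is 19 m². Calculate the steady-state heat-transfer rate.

Q ≈ 4290 W

Model the wall as resistances in series:
R_insulating firebrick = L/(kA) = 0.26/(0.309×19) = 0.04429 K/W
R_high-alumina brick = L/(kA) = 0.1/(2.37×19) = 0.002221 K/W
R_perlite board = L/(kA) = 0.14/(0.0569×19) = 0.1295 K/W
R_copper = L/(kA) = 0.0035/(385×19) = 4.785×10^-7 K/W
R_outer film = 1/(h_o·A) = 1/(12.1×19) = 0.00435 K/W
R_total = 0.1804 K/W
Q = ΔT / R_total = 773 / 0.1804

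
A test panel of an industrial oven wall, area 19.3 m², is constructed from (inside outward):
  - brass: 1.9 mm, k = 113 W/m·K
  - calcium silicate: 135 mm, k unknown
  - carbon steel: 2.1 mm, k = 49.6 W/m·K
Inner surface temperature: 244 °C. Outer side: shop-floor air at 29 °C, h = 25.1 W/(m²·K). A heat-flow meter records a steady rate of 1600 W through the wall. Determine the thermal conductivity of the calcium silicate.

Using the resistance-network approach (series):
R_brass = L/(kA) = 0.0019/(113×19.3) = 8.712×10^-7 K/W
R_carbon steel = L/(kA) = 0.0021/(49.6×19.3) = 2.194×10^-6 K/W
R_outer film = 1/(h_o·A) = 1/(25.1×19.3) = 0.002064 K/W
Sum of known resistances R_other = 0.002067 K/W
Total R = ΔT/Q = 215/1600 = 0.1344 K/W
R_calcium silicate = R_total − R_other = 0.1323 K/W
k = L/(R·A) = 0.135/(0.1323×19.3)

k ≈ 0.0529 W/(m·K)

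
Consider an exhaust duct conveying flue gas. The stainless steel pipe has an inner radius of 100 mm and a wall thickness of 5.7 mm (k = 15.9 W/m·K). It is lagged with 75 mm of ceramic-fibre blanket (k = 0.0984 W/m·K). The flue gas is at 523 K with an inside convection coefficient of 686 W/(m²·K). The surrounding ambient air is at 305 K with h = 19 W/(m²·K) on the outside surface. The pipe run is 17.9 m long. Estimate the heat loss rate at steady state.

Q ≈ 4260 W

Per-layer cylindrical resistances, series-summed:
R_inner film = 1/(h_i·2πr₁L) = 1/(686×2π×0.1×17.9) = 1.296×10^-4 K/W
R_stainless steel pipe wall = ln(105.7/100)/(2π×15.9×17.9) = 3.1×10^-5 K/W
R_ceramic-fibre blanket = ln(180.7/105.7)/(2π×0.0984×17.9) = 0.04845 K/W
R_outer film = 1/(h_o·2πr_oL) = 1/(19×2π×0.1807×17.9) = 0.00259 K/W
R_total = 0.0512 K/W
Q = ΔT/R_total = 218/0.0512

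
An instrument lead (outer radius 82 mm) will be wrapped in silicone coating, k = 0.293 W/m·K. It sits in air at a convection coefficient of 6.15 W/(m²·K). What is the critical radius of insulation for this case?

For a cylinder r_cr = k/h = 0.293/6.15
r_cr = 47.6 mm; since the bare radius (82 mm) is above r_cr, any added insulation will reduce heat loss.

r_cr ≈ 47.6 mm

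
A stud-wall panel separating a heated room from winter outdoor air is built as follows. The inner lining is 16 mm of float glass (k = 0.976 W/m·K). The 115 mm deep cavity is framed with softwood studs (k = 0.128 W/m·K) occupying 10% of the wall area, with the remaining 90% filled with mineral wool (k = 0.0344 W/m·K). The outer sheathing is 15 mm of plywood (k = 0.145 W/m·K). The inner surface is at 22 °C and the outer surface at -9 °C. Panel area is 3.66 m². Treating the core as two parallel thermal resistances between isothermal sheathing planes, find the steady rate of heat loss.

Sheathing layers in series; stud and cavity paths in parallel between them.
R_inner = 0.016/(0.976×3.66) = 0.004479 K/W
R_stud  = 0.115/(0.128×0.1×3.66) = 2.455 K/W
R_cav   = 0.115/(0.0344×0.9×3.66) = 1.015 K/W
1/R_core = 1/R_stud + 1/R_cav → R_core = 0.718 K/W
R_outer = 0.015/(0.145×3.66) = 0.02826 K/W
R_total = 0.7508 K/W
Q = ΔT/R_total = 31/0.7508

Q ≈ 41.3 W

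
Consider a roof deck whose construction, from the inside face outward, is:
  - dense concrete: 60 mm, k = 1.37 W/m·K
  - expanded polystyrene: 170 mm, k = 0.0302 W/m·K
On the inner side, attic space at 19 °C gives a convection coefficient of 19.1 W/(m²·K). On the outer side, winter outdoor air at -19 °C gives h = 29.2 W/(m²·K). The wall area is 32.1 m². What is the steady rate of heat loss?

Thermal resistances in series:
R_inner film = 1/(h_i·A) = 1/(19.1×32.1) = 0.001631 K/W
R_dense concrete = L/(kA) = 0.06/(1.37×32.1) = 0.001364 K/W
R_expanded polystyrene = L/(kA) = 0.17/(0.0302×32.1) = 0.1754 K/W
R_outer film = 1/(h_o·A) = 1/(29.2×32.1) = 0.001067 K/W
R_total = 0.1794 K/W
Q = ΔT / R_total = 38 / 0.1794

Q ≈ 212 W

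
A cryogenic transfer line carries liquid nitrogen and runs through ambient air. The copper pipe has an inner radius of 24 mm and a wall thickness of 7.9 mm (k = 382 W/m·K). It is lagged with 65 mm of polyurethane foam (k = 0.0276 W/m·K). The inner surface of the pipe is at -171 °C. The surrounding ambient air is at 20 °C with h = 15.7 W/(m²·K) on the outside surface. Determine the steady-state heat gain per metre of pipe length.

q′ ≈ 29.3 W/m

Treating each annulus and film as a series resistance:
R_copper pipe wall = ln(31.9/24)/(2π×382×1) = 1.186×10^-4 K/W
R_polyurethane foam = ln(96.9/31.9)/(2π×0.0276×1) = 6.407 K/W
R_outer film = 1/(h_o·2πr_oL) = 1/(15.7×2π×0.0969×1) = 0.1046 K/W
R_total = 6.512 K/W
Q = ΔT/R_total = 191/6.512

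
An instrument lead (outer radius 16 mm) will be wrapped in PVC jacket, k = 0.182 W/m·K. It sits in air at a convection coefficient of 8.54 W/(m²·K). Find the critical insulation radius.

r_cr ≈ 21.3 mm

For a cylinder r_cr = k/h = 0.182/8.54
r_cr = 21.3 mm; since the bare radius (16 mm) is below r_cr, adding a thin layer of insulation will *increase* heat loss.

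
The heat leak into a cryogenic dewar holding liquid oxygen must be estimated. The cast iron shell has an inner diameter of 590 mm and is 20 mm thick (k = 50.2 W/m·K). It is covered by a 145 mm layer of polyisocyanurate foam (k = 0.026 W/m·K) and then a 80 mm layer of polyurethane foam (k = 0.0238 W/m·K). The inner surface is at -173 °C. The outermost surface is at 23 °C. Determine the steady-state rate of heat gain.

Q ≈ 47.3 W

Radial (spherical) resistances in series:
R_cast iron shell = (1/0.295 − 1/0.315)/(4π×50.2) = 3.412×10^-4 K/W
R_polyisocyanurate foam = (1/0.315 − 1/0.46)/(4π×0.026) = 3.063 K/W
R_polyurethane foam = (1/0.46 − 1/0.54)/(4π×0.0238) = 1.077 K/W
R_total = 4.14 K/W
Q = ΔT/R_total = 196/4.14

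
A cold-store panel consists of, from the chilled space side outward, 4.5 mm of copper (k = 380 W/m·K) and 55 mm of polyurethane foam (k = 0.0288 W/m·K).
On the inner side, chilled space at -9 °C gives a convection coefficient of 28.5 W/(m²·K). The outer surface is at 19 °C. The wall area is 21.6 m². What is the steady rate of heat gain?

Q ≈ 311 W

Using the resistance-network approach (series):
R_inner film = 1/(h_i·A) = 1/(28.5×21.6) = 0.001624 K/W
R_copper = L/(kA) = 0.0045/(380×21.6) = 5.482×10^-7 K/W
R_polyurethane foam = L/(kA) = 0.055/(0.0288×21.6) = 0.08841 K/W
R_total = 0.09004 K/W
Q = ΔT / R_total = 28 / 0.09004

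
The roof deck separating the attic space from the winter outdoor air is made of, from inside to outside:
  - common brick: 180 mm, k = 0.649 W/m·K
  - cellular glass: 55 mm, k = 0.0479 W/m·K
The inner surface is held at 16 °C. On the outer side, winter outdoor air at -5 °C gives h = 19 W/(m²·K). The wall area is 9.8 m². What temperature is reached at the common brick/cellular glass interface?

T ≈ 12.1 °C

Series thermal resistances:
R_common brick = L/(kA) = 0.18/(0.649×9.8) = 0.0283 K/W
R_cellular glass = L/(kA) = 0.055/(0.0479×9.8) = 0.1172 K/W
R_outer film = 1/(h_o·A) = 1/(19×9.8) = 0.005371 K/W
R_total = 0.1508 K/W;  Q = ΔT/R_total = 21/0.1508 = 139.2 W
T_interface = T_inner − Q·ΣR(inner→interface) = 16 − 139×0.0283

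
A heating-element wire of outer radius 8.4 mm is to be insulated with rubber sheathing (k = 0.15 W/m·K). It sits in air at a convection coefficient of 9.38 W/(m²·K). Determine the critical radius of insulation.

r_cr ≈ 16 mm

For a cylinder r_cr = k/h = 0.15/9.38
r_cr = 16 mm; since the bare radius (8.4 mm) is below r_cr, adding a thin layer of insulation will *increase* heat loss.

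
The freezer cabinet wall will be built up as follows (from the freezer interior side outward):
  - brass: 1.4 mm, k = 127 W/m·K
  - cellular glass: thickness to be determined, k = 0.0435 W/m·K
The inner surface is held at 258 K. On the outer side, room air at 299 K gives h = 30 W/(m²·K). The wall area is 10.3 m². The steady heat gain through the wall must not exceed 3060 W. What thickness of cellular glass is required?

L ≈ 4.55 mm

Treating each layer as a thermal resistance in series:
R_brass = L/(kA) = 0.0014/(127×10.3) = 1.07×10^-6 K/W
R_outer film = 1/(h_o·A) = 1/(30×10.3) = 0.003236 K/W
Sum of the known resistances R_other = 0.003237 K/W
Required total resistance R_tot = ΔT/Q_allow = 41/3060 = 0.0134 K/W
R_cellular glass = R_tot − R_other = 0.01016 K/W
L = R·k·A = 0.01016×0.0435×10.3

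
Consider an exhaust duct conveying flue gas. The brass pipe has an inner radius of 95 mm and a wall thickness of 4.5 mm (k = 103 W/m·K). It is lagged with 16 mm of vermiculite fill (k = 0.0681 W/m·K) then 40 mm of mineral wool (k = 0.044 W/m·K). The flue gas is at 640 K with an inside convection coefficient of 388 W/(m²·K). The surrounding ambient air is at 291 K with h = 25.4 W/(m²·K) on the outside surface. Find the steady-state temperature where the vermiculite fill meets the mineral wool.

Per-layer cylindrical resistances, series-summed:
R_inner film = 1/(h_i·2πr₁L) = 1/(388×2π×0.095×1) = 0.004318 K/W
R_brass pipe wall = ln(99.5/95)/(2π×103×1) = 7.151×10^-5 K/W
R_vermiculite fill = ln(115.5/99.5)/(2π×0.0681×1) = 0.3485 K/W
R_mineral wool = ln(155.5/115.5)/(2π×0.044×1) = 1.076 K/W
R_outer film = 1/(h_o·2πr_oL) = 1/(25.4×2π×0.1555×1) = 0.0403 K/W
R_total = 1.469 K/W
Q = ΔT/R_total = 349/1.469
Q = 238 W/m
T_interface = T_inner − Q·ΣR(inner→interface) = 640 − 238×0.3529

T ≈ 556 K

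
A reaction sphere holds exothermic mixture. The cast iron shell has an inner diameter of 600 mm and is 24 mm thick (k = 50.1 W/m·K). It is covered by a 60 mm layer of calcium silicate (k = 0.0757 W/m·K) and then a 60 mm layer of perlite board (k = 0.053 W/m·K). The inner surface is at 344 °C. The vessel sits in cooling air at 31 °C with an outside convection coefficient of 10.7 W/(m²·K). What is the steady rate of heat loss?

Q ≈ 292 W

Radial (spherical) resistances in series:
R_cast iron shell = (1/0.3 − 1/0.324)/(4π×50.1) = 3.922×10^-4 K/W
R_calcium silicate = (1/0.324 − 1/0.384)/(4π×0.0757) = 0.507 K/W
R_perlite board = (1/0.384 − 1/0.444)/(4π×0.053) = 0.5284 K/W
R_outer film = 1/(h·4πr_o²) = 1/(10.7×4π×0.444²) = 0.03773 K/W
R_total = 1.073 K/W
Q = ΔT/R_total = 313/1.073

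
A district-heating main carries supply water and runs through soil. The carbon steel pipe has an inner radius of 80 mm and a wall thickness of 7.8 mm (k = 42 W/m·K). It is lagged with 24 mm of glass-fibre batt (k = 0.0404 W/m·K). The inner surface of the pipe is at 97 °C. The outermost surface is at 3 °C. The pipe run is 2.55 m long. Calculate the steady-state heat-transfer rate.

For a radial system each layer contributes R = ln(r_out/r_in)/(2πkL); films add R = 1/(hA).
R_carbon steel pipe wall = ln(87.8/80)/(2π×42×2.55) = 1.383×10^-4 K/W
R_glass-fibre batt = ln(111.8/87.8)/(2π×0.0404×2.55) = 0.3733 K/W
R_total = 0.3735 K/W
Q = ΔT/R_total = 94/0.3735

Q ≈ 252 W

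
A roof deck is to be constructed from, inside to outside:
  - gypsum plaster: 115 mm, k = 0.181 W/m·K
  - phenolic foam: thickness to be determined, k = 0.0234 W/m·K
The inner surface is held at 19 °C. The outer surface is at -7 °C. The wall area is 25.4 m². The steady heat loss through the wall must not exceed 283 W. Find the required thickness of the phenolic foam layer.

Using the resistance-network approach (series):
R_gypsum plaster = L/(kA) = 0.115/(0.181×25.4) = 0.02501 K/W
Sum of the known resistances R_other = 0.02501 K/W
Required total resistance R_tot = ΔT/Q_allow = 26/283 = 0.09187 K/W
R_phenolic foam = R_tot − R_other = 0.06686 K/W
L = R·k·A = 0.06686×0.0234×25.4

L ≈ 39.7 mm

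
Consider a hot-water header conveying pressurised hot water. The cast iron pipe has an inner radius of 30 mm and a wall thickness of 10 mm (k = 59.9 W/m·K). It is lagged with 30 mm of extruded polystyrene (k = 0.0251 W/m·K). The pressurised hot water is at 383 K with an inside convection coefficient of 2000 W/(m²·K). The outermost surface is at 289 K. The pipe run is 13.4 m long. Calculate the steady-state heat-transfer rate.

Cylindrical conduction, so R = ln(r₂/r₁)/(2πkL) per layer, in series:
R_inner film = 1/(h_i·2πr₁L) = 1/(2000×2π×0.03×13.4) = 1.98×10^-4 K/W
R_cast iron pipe wall = ln(40/30)/(2π×59.9×13.4) = 5.704×10^-5 K/W
R_extruded polystyrene = ln(70/40)/(2π×0.0251×13.4) = 0.2648 K/W
R_total = 0.2651 K/W
Q = ΔT/R_total = 94/0.2651

Q ≈ 355 W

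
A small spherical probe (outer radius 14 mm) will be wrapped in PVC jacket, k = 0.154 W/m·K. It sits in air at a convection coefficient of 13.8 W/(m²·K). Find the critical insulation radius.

r_cr ≈ 22.3 mm

For a sphere r_cr = 2k/h = 2×0.154/13.8
r_cr = 22.3 mm; since the bare radius (14 mm) is below r_cr, adding a thin layer of insulation will *increase* heat loss.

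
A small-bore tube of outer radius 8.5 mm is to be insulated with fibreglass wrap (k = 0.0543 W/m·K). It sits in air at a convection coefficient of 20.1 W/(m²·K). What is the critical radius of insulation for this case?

For a cylinder r_cr = k/h = 0.0543/20.1
r_cr = 2.7 mm; since the bare radius (8.5 mm) is above r_cr, any added insulation will reduce heat loss.

r_cr ≈ 2.7 mm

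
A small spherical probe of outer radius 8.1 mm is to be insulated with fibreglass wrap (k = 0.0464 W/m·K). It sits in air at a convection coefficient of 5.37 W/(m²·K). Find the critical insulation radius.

r_cr ≈ 17.3 mm

For a sphere r_cr = 2k/h = 2×0.0464/5.37
r_cr = 17.3 mm; since the bare radius (8.1 mm) is below r_cr, adding a thin layer of insulation will *increase* heat loss.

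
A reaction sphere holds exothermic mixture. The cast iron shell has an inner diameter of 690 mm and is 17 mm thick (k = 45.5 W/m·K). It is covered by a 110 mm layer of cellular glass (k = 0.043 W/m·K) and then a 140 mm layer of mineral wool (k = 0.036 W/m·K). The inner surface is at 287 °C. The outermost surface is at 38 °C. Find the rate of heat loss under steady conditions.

Spherical conduction: R = (1/r_in − 1/r_out)/(4πk) per layer; series-sum.
R_cast iron shell = (1/0.345 − 1/0.362)/(4π×45.5) = 2.381×10^-4 K/W
R_cellular glass = (1/0.362 − 1/0.472)/(4π×0.043) = 1.191 K/W
R_mineral wool = (1/0.472 − 1/0.612)/(4π×0.036) = 1.071 K/W
R_total = 2.263 K/W
Q = ΔT/R_total = 249/2.263

Q ≈ 110 W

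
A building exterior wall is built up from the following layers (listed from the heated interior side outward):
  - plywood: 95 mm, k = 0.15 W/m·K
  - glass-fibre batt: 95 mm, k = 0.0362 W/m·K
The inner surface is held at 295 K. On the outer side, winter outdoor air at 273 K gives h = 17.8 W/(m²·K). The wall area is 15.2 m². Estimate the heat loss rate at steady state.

Using the resistance-network approach (series):
R_plywood = L/(kA) = 0.095/(0.15×15.2) = 0.04167 K/W
R_glass-fibre batt = L/(kA) = 0.095/(0.0362×15.2) = 0.1727 K/W
R_outer film = 1/(h_o·A) = 1/(17.8×15.2) = 0.003696 K/W
R_total = 0.218 K/W
Q = ΔT / R_total = 22 / 0.218

Q ≈ 101 W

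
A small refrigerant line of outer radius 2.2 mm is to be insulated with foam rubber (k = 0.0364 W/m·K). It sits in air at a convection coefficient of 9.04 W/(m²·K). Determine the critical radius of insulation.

r_cr ≈ 4.03 mm

For a cylinder r_cr = k/h = 0.0364/9.04
r_cr = 4.03 mm; since the bare radius (2.2 mm) is below r_cr, adding a thin layer of insulation will *increase* heat loss.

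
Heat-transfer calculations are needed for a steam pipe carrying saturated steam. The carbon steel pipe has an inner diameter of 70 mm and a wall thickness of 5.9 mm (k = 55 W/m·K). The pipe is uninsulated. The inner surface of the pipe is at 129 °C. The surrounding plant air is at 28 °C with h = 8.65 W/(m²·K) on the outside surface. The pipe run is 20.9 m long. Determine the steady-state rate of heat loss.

Q ≈ 4690 W

For a radial system each layer contributes R = ln(r_out/r_in)/(2πkL); films add R = 1/(hA).
R_carbon steel pipe wall = ln(40.9/35)/(2π×55×20.9) = 2.157×10^-5 K/W
R_outer film = 1/(h_o·2πr_oL) = 1/(8.65×2π×0.0409×20.9) = 0.02152 K/W
R_total = 0.02155 K/W
Q = ΔT/R_total = 101/0.02155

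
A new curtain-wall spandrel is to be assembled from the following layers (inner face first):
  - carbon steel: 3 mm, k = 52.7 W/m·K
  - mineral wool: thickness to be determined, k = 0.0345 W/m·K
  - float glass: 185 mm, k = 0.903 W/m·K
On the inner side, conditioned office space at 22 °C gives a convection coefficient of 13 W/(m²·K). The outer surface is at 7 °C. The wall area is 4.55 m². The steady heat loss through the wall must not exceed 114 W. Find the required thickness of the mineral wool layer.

L ≈ 10.9 mm

Thermal resistances in series:
R_inner film = 1/(h_i·A) = 1/(13×4.55) = 0.01691 K/W
R_carbon steel = L/(kA) = 0.003/(52.7×4.55) = 1.251×10^-5 K/W
R_float glass = L/(kA) = 0.185/(0.903×4.55) = 0.04503 K/W
Sum of the known resistances R_other = 0.06195 K/W
Required total resistance R_tot = ΔT/Q_allow = 15/114 = 0.1316 K/W
R_mineral wool = R_tot − R_other = 0.06963 K/W
L = R·k·A = 0.06963×0.0345×4.55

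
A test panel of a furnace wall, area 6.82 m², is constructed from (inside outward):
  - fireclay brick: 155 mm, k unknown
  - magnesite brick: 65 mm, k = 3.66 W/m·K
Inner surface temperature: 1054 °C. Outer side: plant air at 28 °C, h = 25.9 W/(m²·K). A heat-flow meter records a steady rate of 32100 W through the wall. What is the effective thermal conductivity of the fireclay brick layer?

Using the resistance-network approach (series):
R_magnesite brick = L/(kA) = 0.065/(3.66×6.82) = 0.002604 K/W
R_outer film = 1/(h_o·A) = 1/(25.9×6.82) = 0.005661 K/W
Sum of known resistances R_other = 0.008265 K/W
Total R = ΔT/Q = 1026/32100 = 0.03196 K/W
R_fireclay brick = R_total − R_other = 0.0237 K/W
k = L/(R·A) = 0.155/(0.0237×6.82)

k ≈ 0.959 W/(m·K)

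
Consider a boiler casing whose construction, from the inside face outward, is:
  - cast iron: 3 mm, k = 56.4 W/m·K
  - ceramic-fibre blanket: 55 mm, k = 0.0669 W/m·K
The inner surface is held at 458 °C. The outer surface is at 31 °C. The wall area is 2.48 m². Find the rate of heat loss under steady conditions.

Q ≈ 1290 W

Series thermal resistances:
R_cast iron = L/(kA) = 0.003/(56.4×2.48) = 2.145×10^-5 K/W
R_ceramic-fibre blanket = L/(kA) = 0.055/(0.0669×2.48) = 0.3315 K/W
R_total = 0.3315 K/W
Q = ΔT / R_total = 427 / 0.3315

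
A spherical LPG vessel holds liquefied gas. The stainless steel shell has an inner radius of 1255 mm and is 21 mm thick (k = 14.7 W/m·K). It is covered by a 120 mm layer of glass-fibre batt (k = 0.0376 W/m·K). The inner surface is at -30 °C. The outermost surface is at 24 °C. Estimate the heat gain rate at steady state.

Radial (spherical) resistances in series:
R_stainless steel shell = (1/1.255 − 1/1.276)/(4π×14.7) = 7.099×10^-5 K/W
R_glass-fibre batt = (1/1.276 − 1/1.396)/(4π×0.0376) = 0.1426 K/W
R_total = 0.1426 K/W
Q = ΔT/R_total = 54/0.1426

Q ≈ 379 W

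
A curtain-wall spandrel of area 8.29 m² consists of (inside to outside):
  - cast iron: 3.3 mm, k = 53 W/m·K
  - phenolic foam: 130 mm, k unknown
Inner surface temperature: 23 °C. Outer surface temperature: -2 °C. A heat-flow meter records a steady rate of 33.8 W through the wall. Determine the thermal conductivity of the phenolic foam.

Using the resistance-network approach (series):
R_cast iron = L/(kA) = 0.0033/(53×8.29) = 7.511×10^-6 K/W
Sum of known resistances R_other = 7.511×10^-6 K/W
Total R = ΔT/Q = 25/33.8 = 0.7396 K/W
R_phenolic foam = R_total − R_other = 0.7396 K/W
k = L/(R·A) = 0.13/(0.7396×8.29)

k ≈ 0.0212 W/(m·K)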